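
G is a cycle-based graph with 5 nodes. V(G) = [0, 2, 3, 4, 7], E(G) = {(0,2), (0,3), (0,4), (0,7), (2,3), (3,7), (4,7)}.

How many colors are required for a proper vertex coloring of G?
χ(G) = 3

Clique number ω(G) = 3 (lower bound: χ ≥ ω).
The clique on [0, 2, 3] has size 3, forcing χ ≥ 3, and the coloring below uses 3 colors, so χ(G) = 3.
A valid 3-coloring: color 1: [0]; color 2: [2, 7]; color 3: [3, 4].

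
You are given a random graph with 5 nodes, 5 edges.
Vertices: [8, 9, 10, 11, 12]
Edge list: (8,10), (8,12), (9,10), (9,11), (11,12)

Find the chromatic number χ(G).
χ(G) = 3

Clique number ω(G) = 2 (lower bound: χ ≥ ω).
Odd cycle [8, 12, 11, 9, 10] needs 3 colors (χ ≥ 3).
The coloring below uses 3 colors, so χ(G) = 3.
A valid 3-coloring: color 1: [8, 9]; color 2: [10, 11]; color 3: [12].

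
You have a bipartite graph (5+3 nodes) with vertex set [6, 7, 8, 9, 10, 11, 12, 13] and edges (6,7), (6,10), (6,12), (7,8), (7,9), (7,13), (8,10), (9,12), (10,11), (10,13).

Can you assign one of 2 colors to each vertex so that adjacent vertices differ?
Yes, G is 2-colorable

A valid 2-coloring: color 1: [7, 10, 12]; color 2: [6, 8, 9, 11, 13].
(χ(G) = 2 ≤ 2.)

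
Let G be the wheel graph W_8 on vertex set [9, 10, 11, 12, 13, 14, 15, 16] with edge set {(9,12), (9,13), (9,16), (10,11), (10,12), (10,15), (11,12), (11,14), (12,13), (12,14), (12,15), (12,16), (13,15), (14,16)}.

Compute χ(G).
Clique number ω(G) = 3 (lower bound: χ ≥ ω).
Odd cycle [16, 14, 11, 10, 15, 13, 9] needs 3 colors (χ ≥ 3).
Vertex 12 is adjacent to every vertex of [9, 10, 11, 13, 14, 15, 16], which already need 3 colors among themselves, so 12 needs a new color (χ ≥ 4).
The coloring below uses 4 colors, so χ(G) = 4.
A valid 4-coloring: color 1: [12]; color 2: [11, 13, 16]; color 3: [9, 10, 14]; color 4: [15].

χ(G) = 4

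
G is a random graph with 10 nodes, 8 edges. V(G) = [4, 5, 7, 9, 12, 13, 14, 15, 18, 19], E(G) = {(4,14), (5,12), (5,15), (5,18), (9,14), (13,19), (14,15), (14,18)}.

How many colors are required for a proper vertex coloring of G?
Clique number ω(G) = 2 (lower bound: χ ≥ ω).
The graph is bipartite (no odd cycle), so 2 colors suffice: χ(G) = 2.
A valid 2-coloring: color 1: [5, 7, 14, 19]; color 2: [4, 9, 12, 13, 15, 18].

χ(G) = 2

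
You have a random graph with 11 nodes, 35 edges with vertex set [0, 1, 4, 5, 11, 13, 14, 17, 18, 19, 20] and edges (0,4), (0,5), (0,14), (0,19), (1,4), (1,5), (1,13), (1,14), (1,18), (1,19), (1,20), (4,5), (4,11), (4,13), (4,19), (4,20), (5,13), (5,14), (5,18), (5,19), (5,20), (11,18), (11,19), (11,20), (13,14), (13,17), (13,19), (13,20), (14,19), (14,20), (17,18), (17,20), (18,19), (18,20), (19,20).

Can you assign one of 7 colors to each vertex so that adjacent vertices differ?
Yes, G is 7-colorable

A valid 7-coloring: color 1: [0, 20]; color 2: [17, 19]; color 3: [5, 11]; color 4: [4, 14, 18]; color 5: [13]; color 6: [1].
(χ(G) = 6 ≤ 7.)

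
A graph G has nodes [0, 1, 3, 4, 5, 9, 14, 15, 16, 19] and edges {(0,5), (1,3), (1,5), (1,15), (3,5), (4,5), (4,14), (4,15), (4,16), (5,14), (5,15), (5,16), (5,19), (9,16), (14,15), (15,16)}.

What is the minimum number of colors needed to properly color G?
χ(G) = 4

Clique number ω(G) = 4 (lower bound: χ ≥ ω).
The clique on [4, 5, 15, 16] has size 4, forcing χ ≥ 4, and the coloring below uses 4 colors, so χ(G) = 4.
A valid 4-coloring: color 1: [5, 9]; color 2: [0, 3, 15, 19]; color 3: [1, 4]; color 4: [14, 16].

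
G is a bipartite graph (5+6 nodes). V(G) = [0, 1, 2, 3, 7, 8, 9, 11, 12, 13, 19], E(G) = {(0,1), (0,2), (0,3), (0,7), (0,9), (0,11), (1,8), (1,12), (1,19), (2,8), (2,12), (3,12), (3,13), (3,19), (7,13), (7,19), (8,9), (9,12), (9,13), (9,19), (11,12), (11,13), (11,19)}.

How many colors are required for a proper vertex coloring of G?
χ(G) = 2

Clique number ω(G) = 2 (lower bound: χ ≥ ω).
The graph is bipartite (no odd cycle), so 2 colors suffice: χ(G) = 2.
A valid 2-coloring: color 1: [0, 8, 12, 13, 19]; color 2: [1, 2, 3, 7, 9, 11].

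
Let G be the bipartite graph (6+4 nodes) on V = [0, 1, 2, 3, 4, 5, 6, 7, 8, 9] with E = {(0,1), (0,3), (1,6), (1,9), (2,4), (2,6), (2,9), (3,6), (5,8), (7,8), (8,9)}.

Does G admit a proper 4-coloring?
Yes, G is 4-colorable

A valid 4-coloring: color 1: [0, 4, 5, 6, 7, 9]; color 2: [1, 2, 3, 8].
(χ(G) = 2 ≤ 4.)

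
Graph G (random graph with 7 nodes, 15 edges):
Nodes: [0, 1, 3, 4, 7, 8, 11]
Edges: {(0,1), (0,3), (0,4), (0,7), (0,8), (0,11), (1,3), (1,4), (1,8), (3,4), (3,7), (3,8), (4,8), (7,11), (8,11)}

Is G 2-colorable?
No, G is not 2-colorable

The clique on vertices [0, 1, 3, 4, 8] has size 5 > 2, so it alone needs 5 colors.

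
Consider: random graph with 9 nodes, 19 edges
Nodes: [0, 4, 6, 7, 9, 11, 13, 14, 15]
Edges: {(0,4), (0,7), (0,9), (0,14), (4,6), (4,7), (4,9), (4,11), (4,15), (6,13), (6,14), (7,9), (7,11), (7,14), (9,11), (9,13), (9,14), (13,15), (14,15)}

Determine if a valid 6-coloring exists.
Yes, G is 6-colorable

A valid 6-coloring: color 1: [4, 13, 14]; color 2: [6, 9, 15]; color 3: [7]; color 4: [0, 11].
(χ(G) = 4 ≤ 6.)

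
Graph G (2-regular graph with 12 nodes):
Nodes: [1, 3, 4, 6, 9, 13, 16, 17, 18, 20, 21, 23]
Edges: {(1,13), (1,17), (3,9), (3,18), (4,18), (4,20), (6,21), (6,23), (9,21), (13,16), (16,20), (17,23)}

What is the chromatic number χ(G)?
χ(G) = 2

Clique number ω(G) = 2 (lower bound: χ ≥ ω).
The graph is bipartite (no odd cycle), so 2 colors suffice: χ(G) = 2.
A valid 2-coloring: color 1: [1, 3, 4, 16, 21, 23]; color 2: [6, 9, 13, 17, 18, 20].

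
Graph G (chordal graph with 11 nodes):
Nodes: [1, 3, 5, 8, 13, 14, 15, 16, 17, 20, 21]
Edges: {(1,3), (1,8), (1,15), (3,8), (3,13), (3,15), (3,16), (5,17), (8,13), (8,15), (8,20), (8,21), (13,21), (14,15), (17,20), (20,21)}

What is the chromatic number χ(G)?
χ(G) = 4

Clique number ω(G) = 4 (lower bound: χ ≥ ω).
The clique on [1, 3, 8, 15] has size 4, forcing χ ≥ 4, and the coloring below uses 4 colors, so χ(G) = 4.
A valid 4-coloring: color 1: [8, 14, 16, 17]; color 2: [3, 5, 21]; color 3: [13, 15, 20]; color 4: [1].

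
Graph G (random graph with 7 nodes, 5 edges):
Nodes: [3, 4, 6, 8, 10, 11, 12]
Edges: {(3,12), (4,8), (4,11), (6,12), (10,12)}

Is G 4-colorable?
Yes, G is 4-colorable

A valid 4-coloring: color 1: [4, 12]; color 2: [3, 6, 8, 10, 11].
(χ(G) = 2 ≤ 4.)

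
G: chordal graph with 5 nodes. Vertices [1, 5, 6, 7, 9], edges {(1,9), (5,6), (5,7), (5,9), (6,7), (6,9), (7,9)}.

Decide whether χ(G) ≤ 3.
No, G is not 3-colorable

The clique on vertices [5, 6, 7, 9] has size 4 > 3, so it alone needs 4 colors.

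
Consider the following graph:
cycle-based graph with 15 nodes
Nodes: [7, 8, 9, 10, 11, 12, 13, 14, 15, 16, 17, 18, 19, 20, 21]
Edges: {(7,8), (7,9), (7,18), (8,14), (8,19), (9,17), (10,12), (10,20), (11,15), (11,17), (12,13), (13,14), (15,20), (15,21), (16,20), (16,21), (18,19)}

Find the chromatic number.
Clique number ω(G) = 2 (lower bound: χ ≥ ω).
Odd cycle [11, 15, 20, 10, 12, 13, 14, 8, 7, 9, 17] needs 3 colors (χ ≥ 3).
The coloring below uses 3 colors, so χ(G) = 3.
A valid 3-coloring: color 1: [7, 10, 13, 15, 16, 17, 19]; color 2: [8, 9, 11, 12, 18, 20, 21]; color 3: [14].

χ(G) = 3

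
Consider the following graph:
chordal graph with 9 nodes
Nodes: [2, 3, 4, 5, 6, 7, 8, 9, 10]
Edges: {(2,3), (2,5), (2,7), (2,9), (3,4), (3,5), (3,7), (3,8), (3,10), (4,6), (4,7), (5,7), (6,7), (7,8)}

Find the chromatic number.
Clique number ω(G) = 4 (lower bound: χ ≥ ω).
The clique on [2, 3, 5, 7] has size 4, forcing χ ≥ 4, and the coloring below uses 4 colors, so χ(G) = 4.
A valid 4-coloring: color 1: [7, 9, 10]; color 2: [3, 6]; color 3: [2, 4, 8]; color 4: [5].

χ(G) = 4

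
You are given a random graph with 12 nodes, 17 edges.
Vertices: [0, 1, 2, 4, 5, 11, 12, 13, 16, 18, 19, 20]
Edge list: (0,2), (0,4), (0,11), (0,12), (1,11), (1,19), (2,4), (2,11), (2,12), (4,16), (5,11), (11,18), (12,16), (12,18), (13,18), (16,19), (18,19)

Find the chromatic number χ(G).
Clique number ω(G) = 3 (lower bound: χ ≥ ω).
The clique on [0, 2, 4] has size 3, forcing χ ≥ 3, and the coloring below uses 3 colors, so χ(G) = 3.
A valid 3-coloring: color 1: [4, 11, 12, 13, 19, 20]; color 2: [0, 1, 5, 16, 18]; color 3: [2].

χ(G) = 3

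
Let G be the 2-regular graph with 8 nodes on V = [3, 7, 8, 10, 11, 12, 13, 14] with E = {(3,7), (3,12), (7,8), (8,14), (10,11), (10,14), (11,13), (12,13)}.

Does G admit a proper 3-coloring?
A valid 3-coloring: color 1: [7, 11, 12, 14]; color 2: [3, 8, 10, 13].
(χ(G) = 2 ≤ 3.)

Yes, G is 3-colorable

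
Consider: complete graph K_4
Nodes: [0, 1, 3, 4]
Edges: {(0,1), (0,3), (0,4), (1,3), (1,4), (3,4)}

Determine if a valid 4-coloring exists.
A valid 4-coloring: color 1: [4]; color 2: [3]; color 3: [0]; color 4: [1].
(χ(G) = 4 ≤ 4.)

Yes, G is 4-colorable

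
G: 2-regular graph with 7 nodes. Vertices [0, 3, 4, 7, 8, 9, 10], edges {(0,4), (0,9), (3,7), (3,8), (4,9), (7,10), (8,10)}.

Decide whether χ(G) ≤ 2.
The clique on vertices [0, 4, 9] has size 3 > 2, so it alone needs 3 colors.

No, G is not 2-colorable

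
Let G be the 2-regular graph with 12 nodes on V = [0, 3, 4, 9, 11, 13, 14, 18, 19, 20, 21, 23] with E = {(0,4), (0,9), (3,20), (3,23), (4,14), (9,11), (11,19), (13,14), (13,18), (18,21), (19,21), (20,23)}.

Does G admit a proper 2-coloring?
No, G is not 2-colorable

The clique on vertices [3, 20, 23] has size 3 > 2, so it alone needs 3 colors.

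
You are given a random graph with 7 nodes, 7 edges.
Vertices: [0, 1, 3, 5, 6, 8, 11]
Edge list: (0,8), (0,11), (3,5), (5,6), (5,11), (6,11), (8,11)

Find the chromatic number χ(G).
χ(G) = 3

Clique number ω(G) = 3 (lower bound: χ ≥ ω).
The clique on [0, 8, 11] has size 3, forcing χ ≥ 3, and the coloring below uses 3 colors, so χ(G) = 3.
A valid 3-coloring: color 1: [1, 3, 11]; color 2: [0, 5]; color 3: [6, 8].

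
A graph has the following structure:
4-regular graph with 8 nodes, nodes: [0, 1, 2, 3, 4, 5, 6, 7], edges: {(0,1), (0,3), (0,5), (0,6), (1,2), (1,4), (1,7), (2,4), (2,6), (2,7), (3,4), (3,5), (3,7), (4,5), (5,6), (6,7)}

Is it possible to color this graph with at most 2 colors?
No, G is not 2-colorable

The clique on vertices [0, 3, 5] has size 3 > 2, so it alone needs 3 colors.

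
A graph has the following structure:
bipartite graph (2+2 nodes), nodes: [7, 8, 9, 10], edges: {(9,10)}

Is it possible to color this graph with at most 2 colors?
A valid 2-coloring: color 1: [7, 8, 9]; color 2: [10].
(χ(G) = 2 ≤ 2.)

Yes, G is 2-colorable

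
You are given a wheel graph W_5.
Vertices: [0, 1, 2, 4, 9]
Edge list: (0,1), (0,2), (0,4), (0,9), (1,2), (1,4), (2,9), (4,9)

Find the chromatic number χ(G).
Clique number ω(G) = 3 (lower bound: χ ≥ ω).
The clique on [0, 2, 9] has size 3, forcing χ ≥ 3, and the coloring below uses 3 colors, so χ(G) = 3.
A valid 3-coloring: color 1: [0]; color 2: [1, 9]; color 3: [2, 4].

χ(G) = 3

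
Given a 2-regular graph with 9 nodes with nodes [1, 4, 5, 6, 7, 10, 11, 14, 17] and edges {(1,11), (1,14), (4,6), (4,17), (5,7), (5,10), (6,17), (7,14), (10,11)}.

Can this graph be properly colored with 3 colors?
A valid 3-coloring: color 1: [5, 11, 14, 17]; color 2: [1, 6, 7, 10]; color 3: [4].
(χ(G) = 3 ≤ 3.)

Yes, G is 3-colorable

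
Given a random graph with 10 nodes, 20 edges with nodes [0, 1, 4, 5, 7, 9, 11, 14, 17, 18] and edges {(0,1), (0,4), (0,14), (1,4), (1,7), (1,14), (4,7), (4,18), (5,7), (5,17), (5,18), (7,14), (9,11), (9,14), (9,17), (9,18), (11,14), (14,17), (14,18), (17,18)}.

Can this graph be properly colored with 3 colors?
No, G is not 3-colorable

The clique on vertices [9, 14, 17, 18] has size 4 > 3, so it alone needs 4 colors.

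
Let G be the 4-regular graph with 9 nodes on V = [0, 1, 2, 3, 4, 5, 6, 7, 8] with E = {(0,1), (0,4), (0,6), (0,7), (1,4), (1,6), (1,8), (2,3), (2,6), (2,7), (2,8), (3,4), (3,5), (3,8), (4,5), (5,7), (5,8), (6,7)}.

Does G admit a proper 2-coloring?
No, G is not 2-colorable

The clique on vertices [0, 1, 4] has size 3 > 2, so it alone needs 3 colors.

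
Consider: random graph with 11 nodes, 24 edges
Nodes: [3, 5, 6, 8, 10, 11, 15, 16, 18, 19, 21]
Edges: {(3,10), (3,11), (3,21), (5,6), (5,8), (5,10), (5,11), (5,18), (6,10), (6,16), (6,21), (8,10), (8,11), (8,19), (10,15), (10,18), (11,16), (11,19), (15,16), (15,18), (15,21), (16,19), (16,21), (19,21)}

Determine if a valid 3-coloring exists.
Suppose a proper 3-coloring c exists. The clique [5, 6, 10] takes 3 distinct colors; by symmetry let c(5) = 1, c(6) = 2, c(10) = 3.
- Vertex 8: neighbors [5, 10] already have colors [1, 3] ⇒ c(8) = 2.
- Vertex 11: neighbors [5, 8] already have colors [1, 2] ⇒ c(11) = 3.
- Vertex 16: neighbors [6, 11] already have colors [2, 3] ⇒ c(16) = 1.
- Vertex 19: neighbors [16, 8, 11] already have colors [1, 2, 3] — all 3 colors blocked. Contradiction.
The forced assignments end in a contradiction, so G has no proper 3-coloring (χ ≥ 4).

No, G is not 3-colorable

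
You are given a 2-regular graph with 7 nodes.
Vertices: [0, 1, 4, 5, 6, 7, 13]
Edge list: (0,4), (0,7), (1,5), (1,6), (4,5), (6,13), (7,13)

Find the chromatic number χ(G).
Clique number ω(G) = 2 (lower bound: χ ≥ ω).
Odd cycle [1, 6, 13, 7, 0, 4, 5] needs 3 colors (χ ≥ 3).
The coloring below uses 3 colors, so χ(G) = 3.
A valid 3-coloring: color 1: [1, 4, 13]; color 2: [0, 5, 6]; color 3: [7].

χ(G) = 3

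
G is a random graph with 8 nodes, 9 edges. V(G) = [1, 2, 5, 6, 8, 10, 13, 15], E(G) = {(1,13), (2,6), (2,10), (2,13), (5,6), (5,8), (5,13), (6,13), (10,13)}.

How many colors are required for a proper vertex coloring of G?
χ(G) = 3

Clique number ω(G) = 3 (lower bound: χ ≥ ω).
The clique on [2, 10, 13] has size 3, forcing χ ≥ 3, and the coloring below uses 3 colors, so χ(G) = 3.
A valid 3-coloring: color 1: [8, 13, 15]; color 2: [1, 6, 10]; color 3: [2, 5].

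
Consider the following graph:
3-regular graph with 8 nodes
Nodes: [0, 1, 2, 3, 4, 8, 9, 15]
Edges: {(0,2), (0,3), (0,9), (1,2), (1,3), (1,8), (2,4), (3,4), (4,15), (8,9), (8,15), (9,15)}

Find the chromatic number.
Clique number ω(G) = 3 (lower bound: χ ≥ ω).
The clique on [8, 9, 15] has size 3, forcing χ ≥ 3, and the coloring below uses 3 colors, so χ(G) = 3.
A valid 3-coloring: color 1: [1, 4, 9]; color 2: [2, 3, 8]; color 3: [0, 15].

χ(G) = 3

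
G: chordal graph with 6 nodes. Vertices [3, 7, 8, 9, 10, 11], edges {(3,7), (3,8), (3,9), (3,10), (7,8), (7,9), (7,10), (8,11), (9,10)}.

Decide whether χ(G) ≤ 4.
Yes, G is 4-colorable

A valid 4-coloring: color 1: [3, 11]; color 2: [7]; color 3: [8, 9]; color 4: [10].
(χ(G) = 4 ≤ 4.)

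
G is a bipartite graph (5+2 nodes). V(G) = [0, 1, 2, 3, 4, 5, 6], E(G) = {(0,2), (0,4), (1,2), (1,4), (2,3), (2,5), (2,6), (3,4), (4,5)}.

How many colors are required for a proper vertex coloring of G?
χ(G) = 2

Clique number ω(G) = 2 (lower bound: χ ≥ ω).
The graph is bipartite (no odd cycle), so 2 colors suffice: χ(G) = 2.
A valid 2-coloring: color 1: [2, 4]; color 2: [0, 1, 3, 5, 6].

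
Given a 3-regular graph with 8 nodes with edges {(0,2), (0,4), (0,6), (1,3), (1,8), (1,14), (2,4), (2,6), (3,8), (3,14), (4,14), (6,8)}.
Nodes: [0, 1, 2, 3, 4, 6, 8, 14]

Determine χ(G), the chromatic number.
Clique number ω(G) = 3 (lower bound: χ ≥ ω).
The clique on [0, 2, 4] has size 3, forcing χ ≥ 3, and the coloring below uses 3 colors, so χ(G) = 3.
A valid 3-coloring: color 1: [1, 4, 6]; color 2: [0, 8, 14]; color 3: [2, 3].

χ(G) = 3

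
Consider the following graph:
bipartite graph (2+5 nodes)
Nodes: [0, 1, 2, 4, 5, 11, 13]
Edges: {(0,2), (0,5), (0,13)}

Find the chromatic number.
Clique number ω(G) = 2 (lower bound: χ ≥ ω).
The graph is bipartite (no odd cycle), so 2 colors suffice: χ(G) = 2.
A valid 2-coloring: color 1: [0, 1, 4, 11]; color 2: [2, 5, 13].

χ(G) = 2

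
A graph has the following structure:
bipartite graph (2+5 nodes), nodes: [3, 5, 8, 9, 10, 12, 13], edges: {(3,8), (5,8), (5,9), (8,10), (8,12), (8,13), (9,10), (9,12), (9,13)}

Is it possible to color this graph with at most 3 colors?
Yes, G is 3-colorable

A valid 3-coloring: color 1: [8, 9]; color 2: [3, 5, 10, 12, 13].
(χ(G) = 2 ≤ 3.)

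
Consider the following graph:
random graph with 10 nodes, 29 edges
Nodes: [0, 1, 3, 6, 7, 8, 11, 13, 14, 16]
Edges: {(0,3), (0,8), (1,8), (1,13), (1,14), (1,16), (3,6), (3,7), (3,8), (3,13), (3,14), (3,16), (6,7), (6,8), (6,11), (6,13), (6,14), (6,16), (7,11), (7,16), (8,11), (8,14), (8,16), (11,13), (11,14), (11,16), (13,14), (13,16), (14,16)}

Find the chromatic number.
Clique number ω(G) = 5 (lower bound: χ ≥ ω).
The clique on [6, 8, 11, 14, 16] has size 5, forcing χ ≥ 5, and the coloring below uses 5 colors, so χ(G) = 5.
A valid 5-coloring: color 1: [0, 16]; color 2: [1, 6]; color 3: [7, 8, 13]; color 4: [3, 11]; color 5: [14].

χ(G) = 5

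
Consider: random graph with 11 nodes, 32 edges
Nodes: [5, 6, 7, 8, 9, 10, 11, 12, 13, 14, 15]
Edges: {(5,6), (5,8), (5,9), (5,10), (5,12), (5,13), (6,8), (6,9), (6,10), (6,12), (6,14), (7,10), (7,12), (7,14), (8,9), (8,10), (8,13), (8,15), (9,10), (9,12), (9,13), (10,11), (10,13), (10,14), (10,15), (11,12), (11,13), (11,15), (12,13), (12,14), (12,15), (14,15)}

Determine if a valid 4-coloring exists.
The clique on vertices [5, 8, 9, 10, 13] has size 5 > 4, so it alone needs 5 colors.

No, G is not 4-colorable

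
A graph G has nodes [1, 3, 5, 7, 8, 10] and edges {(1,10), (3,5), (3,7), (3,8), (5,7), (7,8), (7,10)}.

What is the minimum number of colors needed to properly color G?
χ(G) = 3

Clique number ω(G) = 3 (lower bound: χ ≥ ω).
The clique on [3, 7, 8] has size 3, forcing χ ≥ 3, and the coloring below uses 3 colors, so χ(G) = 3.
A valid 3-coloring: color 1: [1, 7]; color 2: [3, 10]; color 3: [5, 8].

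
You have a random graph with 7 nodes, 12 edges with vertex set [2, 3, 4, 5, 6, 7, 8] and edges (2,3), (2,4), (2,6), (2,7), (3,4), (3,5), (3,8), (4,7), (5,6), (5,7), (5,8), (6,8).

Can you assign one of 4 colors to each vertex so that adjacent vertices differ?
A valid 4-coloring: color 1: [3, 6, 7]; color 2: [2, 5]; color 3: [4, 8].
(χ(G) = 3 ≤ 4.)

Yes, G is 4-colorable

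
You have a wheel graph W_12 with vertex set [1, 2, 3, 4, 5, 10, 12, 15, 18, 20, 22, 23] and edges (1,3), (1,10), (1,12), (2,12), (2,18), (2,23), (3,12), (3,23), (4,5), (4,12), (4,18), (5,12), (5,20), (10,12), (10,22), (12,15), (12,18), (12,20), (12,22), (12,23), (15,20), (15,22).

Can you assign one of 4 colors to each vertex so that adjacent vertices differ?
Yes, G is 4-colorable

A valid 4-coloring: color 1: [12]; color 2: [1, 2, 4, 20, 22]; color 3: [5, 10, 15, 18, 23]; color 4: [3].
(χ(G) = 4 ≤ 4.)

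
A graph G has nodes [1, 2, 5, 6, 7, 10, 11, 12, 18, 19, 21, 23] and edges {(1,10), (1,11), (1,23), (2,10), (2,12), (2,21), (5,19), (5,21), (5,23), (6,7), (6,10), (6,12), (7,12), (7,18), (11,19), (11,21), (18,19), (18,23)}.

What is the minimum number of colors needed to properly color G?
Clique number ω(G) = 3 (lower bound: χ ≥ ω).
The clique on [6, 7, 12] has size 3, forcing χ ≥ 3, and the coloring below uses 3 colors, so χ(G) = 3.
A valid 3-coloring: color 1: [5, 7, 10, 11]; color 2: [2, 6, 19, 23]; color 3: [1, 12, 18, 21].

χ(G) = 3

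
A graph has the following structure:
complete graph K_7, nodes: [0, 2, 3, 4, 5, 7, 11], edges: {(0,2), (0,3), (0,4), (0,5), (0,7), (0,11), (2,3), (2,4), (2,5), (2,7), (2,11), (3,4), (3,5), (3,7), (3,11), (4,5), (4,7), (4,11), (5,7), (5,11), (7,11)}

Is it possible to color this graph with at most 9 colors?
Yes, G is 9-colorable

A valid 9-coloring: color 1: [0]; color 2: [7]; color 3: [5]; color 4: [2]; color 5: [11]; color 6: [3]; color 7: [4].
(χ(G) = 7 ≤ 9.)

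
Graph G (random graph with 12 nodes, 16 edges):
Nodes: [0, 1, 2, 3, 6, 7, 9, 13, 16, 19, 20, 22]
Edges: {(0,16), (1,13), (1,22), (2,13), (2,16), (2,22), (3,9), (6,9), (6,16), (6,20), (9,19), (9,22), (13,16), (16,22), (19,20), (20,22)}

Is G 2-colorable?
No, G is not 2-colorable

The clique on vertices [2, 13, 16] has size 3 > 2, so it alone needs 3 colors.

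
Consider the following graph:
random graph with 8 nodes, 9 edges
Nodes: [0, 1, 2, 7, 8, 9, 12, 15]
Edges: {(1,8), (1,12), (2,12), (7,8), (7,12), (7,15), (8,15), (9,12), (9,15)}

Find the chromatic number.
χ(G) = 3

Clique number ω(G) = 3 (lower bound: χ ≥ ω).
The clique on [7, 8, 15] has size 3, forcing χ ≥ 3, and the coloring below uses 3 colors, so χ(G) = 3.
A valid 3-coloring: color 1: [0, 12, 15]; color 2: [1, 2, 7, 9]; color 3: [8].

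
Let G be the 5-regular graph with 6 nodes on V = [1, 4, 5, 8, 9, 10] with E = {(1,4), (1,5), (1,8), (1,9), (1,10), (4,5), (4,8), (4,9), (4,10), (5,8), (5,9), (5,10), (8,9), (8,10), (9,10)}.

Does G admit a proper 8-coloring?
A valid 8-coloring: color 1: [8]; color 2: [10]; color 3: [5]; color 4: [4]; color 5: [1]; color 6: [9].
(χ(G) = 6 ≤ 8.)

Yes, G is 8-colorable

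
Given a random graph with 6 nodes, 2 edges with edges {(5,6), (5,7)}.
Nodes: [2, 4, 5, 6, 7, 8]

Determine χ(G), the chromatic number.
Clique number ω(G) = 2 (lower bound: χ ≥ ω).
The graph is bipartite (no odd cycle), so 2 colors suffice: χ(G) = 2.
A valid 2-coloring: color 1: [2, 4, 5, 8]; color 2: [6, 7].

χ(G) = 2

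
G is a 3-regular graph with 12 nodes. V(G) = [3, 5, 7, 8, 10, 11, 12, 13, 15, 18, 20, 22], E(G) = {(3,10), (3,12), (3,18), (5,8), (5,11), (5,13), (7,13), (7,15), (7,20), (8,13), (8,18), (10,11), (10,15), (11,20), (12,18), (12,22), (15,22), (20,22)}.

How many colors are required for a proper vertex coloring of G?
Clique number ω(G) = 3 (lower bound: χ ≥ ω).
The clique on [3, 12, 18] has size 3, forcing χ ≥ 3, and the coloring below uses 3 colors, so χ(G) = 3.
A valid 3-coloring: color 1: [11, 13, 18, 22]; color 2: [5, 7, 10, 12]; color 3: [3, 8, 15, 20].

χ(G) = 3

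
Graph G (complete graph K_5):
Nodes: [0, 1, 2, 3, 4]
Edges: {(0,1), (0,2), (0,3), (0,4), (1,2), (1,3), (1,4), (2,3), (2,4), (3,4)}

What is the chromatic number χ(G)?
χ(G) = 5

Clique number ω(G) = 5 (lower bound: χ ≥ ω).
The clique on [0, 1, 2, 3, 4] has size 5, forcing χ ≥ 5, and the coloring below uses 5 colors, so χ(G) = 5.
A valid 5-coloring: color 1: [3]; color 2: [0]; color 3: [2]; color 4: [1]; color 5: [4].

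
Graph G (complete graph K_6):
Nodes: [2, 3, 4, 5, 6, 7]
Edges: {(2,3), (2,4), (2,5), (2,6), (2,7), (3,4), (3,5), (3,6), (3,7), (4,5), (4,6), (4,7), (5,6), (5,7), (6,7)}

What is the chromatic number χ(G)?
χ(G) = 6

Clique number ω(G) = 6 (lower bound: χ ≥ ω).
The clique on [2, 3, 4, 5, 6, 7] has size 6, forcing χ ≥ 6, and the coloring below uses 6 colors, so χ(G) = 6.
A valid 6-coloring: color 1: [7]; color 2: [2]; color 3: [3]; color 4: [4]; color 5: [6]; color 6: [5].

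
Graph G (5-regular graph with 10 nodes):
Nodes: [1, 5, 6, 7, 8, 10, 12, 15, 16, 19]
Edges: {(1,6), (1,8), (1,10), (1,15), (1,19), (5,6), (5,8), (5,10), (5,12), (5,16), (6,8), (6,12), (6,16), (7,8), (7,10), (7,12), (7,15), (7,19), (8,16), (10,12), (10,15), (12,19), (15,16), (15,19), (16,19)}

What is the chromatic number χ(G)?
Clique number ω(G) = 4 (lower bound: χ ≥ ω).
The clique on [5, 6, 8, 16] has size 4, forcing χ ≥ 4, and the coloring below uses 4 colors, so χ(G) = 4.
A valid 4-coloring: color 1: [1, 5, 7]; color 2: [10, 16]; color 3: [6, 19]; color 4: [8, 12, 15].

χ(G) = 4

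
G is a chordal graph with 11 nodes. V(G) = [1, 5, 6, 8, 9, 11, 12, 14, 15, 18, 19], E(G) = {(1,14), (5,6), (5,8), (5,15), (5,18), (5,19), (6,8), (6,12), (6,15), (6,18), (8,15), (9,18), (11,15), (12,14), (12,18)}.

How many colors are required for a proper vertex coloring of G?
χ(G) = 4

Clique number ω(G) = 4 (lower bound: χ ≥ ω).
The clique on [5, 6, 8, 15] has size 4, forcing χ ≥ 4, and the coloring below uses 4 colors, so χ(G) = 4.
A valid 4-coloring: color 1: [6, 9, 11, 14, 19]; color 2: [1, 5, 12]; color 3: [15, 18]; color 4: [8].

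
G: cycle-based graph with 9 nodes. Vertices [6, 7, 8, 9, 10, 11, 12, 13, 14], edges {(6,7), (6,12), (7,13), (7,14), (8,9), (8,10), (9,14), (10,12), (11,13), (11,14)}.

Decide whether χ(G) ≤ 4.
A valid 4-coloring: color 1: [7, 8, 11, 12]; color 2: [6, 10, 13, 14]; color 3: [9].
(χ(G) = 3 ≤ 4.)

Yes, G is 4-colorable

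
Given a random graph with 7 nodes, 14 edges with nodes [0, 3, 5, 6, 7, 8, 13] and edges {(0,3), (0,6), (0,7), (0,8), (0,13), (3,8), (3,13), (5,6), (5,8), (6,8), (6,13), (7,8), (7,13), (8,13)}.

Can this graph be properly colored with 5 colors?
Yes, G is 5-colorable

A valid 5-coloring: color 1: [8]; color 2: [0, 5]; color 3: [13]; color 4: [3, 6, 7].
(χ(G) = 4 ≤ 5.)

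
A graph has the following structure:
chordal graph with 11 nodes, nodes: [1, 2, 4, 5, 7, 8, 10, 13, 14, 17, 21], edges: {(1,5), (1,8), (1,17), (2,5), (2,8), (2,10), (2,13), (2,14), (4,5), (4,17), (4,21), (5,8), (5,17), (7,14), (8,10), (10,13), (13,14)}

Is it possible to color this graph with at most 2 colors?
The clique on vertices [1, 5, 8] has size 3 > 2, so it alone needs 3 colors.

No, G is not 2-colorable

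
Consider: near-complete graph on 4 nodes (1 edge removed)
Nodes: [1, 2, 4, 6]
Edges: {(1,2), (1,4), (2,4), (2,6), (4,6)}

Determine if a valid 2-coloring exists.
No, G is not 2-colorable

The clique on vertices [1, 2, 4] has size 3 > 2, so it alone needs 3 colors.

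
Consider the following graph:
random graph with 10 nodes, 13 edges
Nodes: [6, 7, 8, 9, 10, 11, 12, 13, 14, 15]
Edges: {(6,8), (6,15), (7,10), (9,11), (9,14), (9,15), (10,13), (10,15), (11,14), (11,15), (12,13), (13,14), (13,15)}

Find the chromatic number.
Clique number ω(G) = 3 (lower bound: χ ≥ ω).
The clique on [9, 11, 14] has size 3, forcing χ ≥ 3, and the coloring below uses 3 colors, so χ(G) = 3.
A valid 3-coloring: color 1: [7, 8, 12, 14, 15]; color 2: [6, 9, 13]; color 3: [10, 11].

χ(G) = 3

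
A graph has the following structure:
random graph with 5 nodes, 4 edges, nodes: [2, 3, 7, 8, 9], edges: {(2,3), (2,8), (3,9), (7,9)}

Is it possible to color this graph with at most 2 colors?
Yes, G is 2-colorable

A valid 2-coloring: color 1: [2, 9]; color 2: [3, 7, 8].
(χ(G) = 2 ≤ 2.)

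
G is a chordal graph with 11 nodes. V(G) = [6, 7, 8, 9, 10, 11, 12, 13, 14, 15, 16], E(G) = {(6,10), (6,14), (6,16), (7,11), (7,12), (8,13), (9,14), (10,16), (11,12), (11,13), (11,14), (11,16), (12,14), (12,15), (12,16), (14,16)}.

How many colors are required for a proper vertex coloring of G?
Clique number ω(G) = 4 (lower bound: χ ≥ ω).
The clique on [11, 12, 14, 16] has size 4, forcing χ ≥ 4, and the coloring below uses 4 colors, so χ(G) = 4.
A valid 4-coloring: color 1: [6, 8, 9, 11, 15]; color 2: [7, 13, 16]; color 3: [10, 14]; color 4: [12].

χ(G) = 4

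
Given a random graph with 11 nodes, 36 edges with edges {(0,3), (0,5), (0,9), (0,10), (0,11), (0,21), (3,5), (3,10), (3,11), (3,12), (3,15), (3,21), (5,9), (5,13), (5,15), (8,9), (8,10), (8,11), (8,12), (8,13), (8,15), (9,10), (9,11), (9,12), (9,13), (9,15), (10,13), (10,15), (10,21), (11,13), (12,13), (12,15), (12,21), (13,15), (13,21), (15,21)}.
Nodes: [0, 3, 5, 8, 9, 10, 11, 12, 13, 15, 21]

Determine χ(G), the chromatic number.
χ(G) = 5

Clique number ω(G) = 5 (lower bound: χ ≥ ω).
The clique on [8, 9, 10, 13, 15] has size 5, forcing χ ≥ 5, and the coloring below uses 5 colors, so χ(G) = 5.
A valid 5-coloring: color 1: [9, 21]; color 2: [3, 13]; color 3: [0, 15]; color 4: [5, 10, 11, 12]; color 5: [8].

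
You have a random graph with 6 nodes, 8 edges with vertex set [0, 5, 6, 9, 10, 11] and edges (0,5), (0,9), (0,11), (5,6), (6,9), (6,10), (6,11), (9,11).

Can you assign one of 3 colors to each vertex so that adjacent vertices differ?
A valid 3-coloring: color 1: [0, 6]; color 2: [5, 10, 11]; color 3: [9].
(χ(G) = 3 ≤ 3.)

Yes, G is 3-colorable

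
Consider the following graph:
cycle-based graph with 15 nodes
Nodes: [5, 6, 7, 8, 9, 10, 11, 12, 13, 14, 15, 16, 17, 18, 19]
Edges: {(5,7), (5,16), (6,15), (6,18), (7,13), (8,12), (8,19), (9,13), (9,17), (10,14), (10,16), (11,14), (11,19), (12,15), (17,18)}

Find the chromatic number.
χ(G) = 3

Clique number ω(G) = 2 (lower bound: χ ≥ ω).
Odd cycle [18, 17, 9, 13, 7, 5, 16, 10, 14, 11, 19, 8, 12, 15, 6] needs 3 colors (χ ≥ 3).
The coloring below uses 3 colors, so χ(G) = 3.
A valid 3-coloring: color 1: [7, 9, 14, 15, 16, 18, 19]; color 2: [5, 6, 8, 10, 11, 13, 17]; color 3: [12].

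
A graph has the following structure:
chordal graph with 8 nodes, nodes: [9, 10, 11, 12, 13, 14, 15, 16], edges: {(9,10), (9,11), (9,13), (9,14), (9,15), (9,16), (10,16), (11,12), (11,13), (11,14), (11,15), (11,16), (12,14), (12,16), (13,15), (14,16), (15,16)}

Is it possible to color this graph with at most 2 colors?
No, G is not 2-colorable

The clique on vertices [9, 11, 14, 16] has size 4 > 2, so it alone needs 4 colors.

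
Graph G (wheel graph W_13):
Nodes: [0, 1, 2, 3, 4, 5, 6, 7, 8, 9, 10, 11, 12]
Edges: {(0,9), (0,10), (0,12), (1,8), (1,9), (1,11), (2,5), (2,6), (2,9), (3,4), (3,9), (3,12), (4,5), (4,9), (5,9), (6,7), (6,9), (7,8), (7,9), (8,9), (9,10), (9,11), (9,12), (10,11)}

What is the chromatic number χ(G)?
χ(G) = 3

Clique number ω(G) = 3 (lower bound: χ ≥ ω).
The clique on [0, 9, 10] has size 3, forcing χ ≥ 3, and the coloring below uses 3 colors, so χ(G) = 3.
A valid 3-coloring: color 1: [9]; color 2: [1, 2, 4, 7, 10, 12]; color 3: [0, 3, 5, 6, 8, 11].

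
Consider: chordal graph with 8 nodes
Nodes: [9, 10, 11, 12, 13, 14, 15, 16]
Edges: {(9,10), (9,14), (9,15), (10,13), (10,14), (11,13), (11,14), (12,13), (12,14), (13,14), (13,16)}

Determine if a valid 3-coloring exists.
Yes, G is 3-colorable

A valid 3-coloring: color 1: [14, 15, 16]; color 2: [9, 13]; color 3: [10, 11, 12].
(χ(G) = 3 ≤ 3.)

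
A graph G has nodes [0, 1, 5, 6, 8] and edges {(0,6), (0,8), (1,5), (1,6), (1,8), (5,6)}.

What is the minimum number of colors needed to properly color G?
Clique number ω(G) = 3 (lower bound: χ ≥ ω).
The clique on [1, 5, 6] has size 3, forcing χ ≥ 3, and the coloring below uses 3 colors, so χ(G) = 3.
A valid 3-coloring: color 1: [0, 1]; color 2: [6, 8]; color 3: [5].

χ(G) = 3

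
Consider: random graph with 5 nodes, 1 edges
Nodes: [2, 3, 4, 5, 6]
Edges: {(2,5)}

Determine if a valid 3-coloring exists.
Yes, G is 3-colorable

A valid 3-coloring: color 1: [2, 3, 4, 6]; color 2: [5].
(χ(G) = 2 ≤ 3.)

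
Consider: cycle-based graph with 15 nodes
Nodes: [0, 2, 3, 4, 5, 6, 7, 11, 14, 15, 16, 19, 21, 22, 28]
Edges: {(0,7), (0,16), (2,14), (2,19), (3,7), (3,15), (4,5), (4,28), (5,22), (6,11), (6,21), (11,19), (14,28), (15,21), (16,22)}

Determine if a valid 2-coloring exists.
Odd cycle [0, 7, 3, 15, 21, 6, 11, 19, 2, 14, 28, 4, 5, 22, 16] needs 3 colors (χ ≥ 3).
Hence χ(G) ≥ 3 > 2, so no proper 2-coloring exists.

No, G is not 2-colorable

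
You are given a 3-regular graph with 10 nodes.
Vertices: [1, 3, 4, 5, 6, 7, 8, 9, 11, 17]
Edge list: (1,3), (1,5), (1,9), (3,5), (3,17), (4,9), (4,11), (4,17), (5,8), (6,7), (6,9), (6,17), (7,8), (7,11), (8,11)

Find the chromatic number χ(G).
χ(G) = 3

Clique number ω(G) = 3 (lower bound: χ ≥ ω).
The clique on [1, 3, 5] has size 3, forcing χ ≥ 3, and the coloring below uses 3 colors, so χ(G) = 3.
A valid 3-coloring: color 1: [3, 6, 11]; color 2: [5, 7, 9, 17]; color 3: [1, 4, 8].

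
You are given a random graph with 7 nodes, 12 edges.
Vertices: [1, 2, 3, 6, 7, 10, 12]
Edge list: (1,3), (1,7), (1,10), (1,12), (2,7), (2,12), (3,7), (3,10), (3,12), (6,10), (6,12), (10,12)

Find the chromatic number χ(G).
χ(G) = 4

Clique number ω(G) = 4 (lower bound: χ ≥ ω).
The clique on [1, 3, 10, 12] has size 4, forcing χ ≥ 4, and the coloring below uses 4 colors, so χ(G) = 4.
A valid 4-coloring: color 1: [7, 12]; color 2: [1, 2, 6]; color 3: [10]; color 4: [3].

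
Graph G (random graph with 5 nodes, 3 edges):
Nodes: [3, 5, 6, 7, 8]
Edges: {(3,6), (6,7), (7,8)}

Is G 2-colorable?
A valid 2-coloring: color 1: [5, 6, 8]; color 2: [3, 7].
(χ(G) = 2 ≤ 2.)

Yes, G is 2-colorable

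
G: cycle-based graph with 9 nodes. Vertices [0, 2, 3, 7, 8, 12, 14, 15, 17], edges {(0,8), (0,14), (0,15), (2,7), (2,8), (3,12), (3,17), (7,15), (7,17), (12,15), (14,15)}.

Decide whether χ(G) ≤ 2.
The clique on vertices [0, 14, 15] has size 3 > 2, so it alone needs 3 colors.

No, G is not 2-colorable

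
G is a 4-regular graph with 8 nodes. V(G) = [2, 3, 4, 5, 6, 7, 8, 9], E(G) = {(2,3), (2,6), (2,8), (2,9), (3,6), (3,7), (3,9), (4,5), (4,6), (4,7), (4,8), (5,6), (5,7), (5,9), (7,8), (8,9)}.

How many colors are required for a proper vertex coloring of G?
χ(G) = 3

Clique number ω(G) = 3 (lower bound: χ ≥ ω).
The clique on [2, 8, 9] has size 3, forcing χ ≥ 3, and the coloring below uses 3 colors, so χ(G) = 3.
A valid 3-coloring: color 1: [6, 7, 9]; color 2: [3, 5, 8]; color 3: [2, 4].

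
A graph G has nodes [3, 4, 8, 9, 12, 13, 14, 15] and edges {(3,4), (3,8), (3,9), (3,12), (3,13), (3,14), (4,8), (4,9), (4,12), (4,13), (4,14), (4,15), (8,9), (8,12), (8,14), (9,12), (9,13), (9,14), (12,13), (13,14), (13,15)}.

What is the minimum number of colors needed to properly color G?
Clique number ω(G) = 5 (lower bound: χ ≥ ω).
The clique on [3, 4, 8, 9, 12] has size 5, forcing χ ≥ 5, and the coloring below uses 5 colors, so χ(G) = 5.
A valid 5-coloring: color 1: [4]; color 2: [8, 13]; color 3: [9, 15]; color 4: [3]; color 5: [12, 14].

χ(G) = 5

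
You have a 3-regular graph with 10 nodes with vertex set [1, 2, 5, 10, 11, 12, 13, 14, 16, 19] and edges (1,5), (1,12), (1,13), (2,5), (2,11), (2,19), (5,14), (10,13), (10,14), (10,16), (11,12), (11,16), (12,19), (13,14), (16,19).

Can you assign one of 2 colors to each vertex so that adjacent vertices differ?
The clique on vertices [10, 13, 14] has size 3 > 2, so it alone needs 3 colors.

No, G is not 2-colorable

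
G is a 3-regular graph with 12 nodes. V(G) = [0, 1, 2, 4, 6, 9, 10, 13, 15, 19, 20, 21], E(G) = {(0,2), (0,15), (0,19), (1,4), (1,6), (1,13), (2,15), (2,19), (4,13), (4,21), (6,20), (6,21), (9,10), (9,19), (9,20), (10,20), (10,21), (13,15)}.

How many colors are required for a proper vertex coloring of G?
Clique number ω(G) = 3 (lower bound: χ ≥ ω).
The clique on [0, 2, 19] has size 3, forcing χ ≥ 3, and the coloring below uses 3 colors, so χ(G) = 3.
A valid 3-coloring: color 1: [2, 4, 6, 9]; color 2: [0, 13, 20, 21]; color 3: [1, 10, 15, 19].

χ(G) = 3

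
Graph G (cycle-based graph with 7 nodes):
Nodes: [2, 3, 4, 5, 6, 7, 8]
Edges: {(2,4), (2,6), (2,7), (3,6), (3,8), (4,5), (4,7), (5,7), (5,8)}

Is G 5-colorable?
A valid 5-coloring: color 1: [2, 3, 5]; color 2: [6, 7, 8]; color 3: [4].
(χ(G) = 3 ≤ 5.)

Yes, G is 5-colorable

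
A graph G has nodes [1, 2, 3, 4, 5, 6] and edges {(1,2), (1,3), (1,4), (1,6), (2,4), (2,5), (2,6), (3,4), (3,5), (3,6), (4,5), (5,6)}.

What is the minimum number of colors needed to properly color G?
Clique number ω(G) = 3 (lower bound: χ ≥ ω).
The clique on [1, 2, 4] has size 3, forcing χ ≥ 3, and the coloring below uses 3 colors, so χ(G) = 3.
A valid 3-coloring: color 1: [4, 6]; color 2: [1, 5]; color 3: [2, 3].

χ(G) = 3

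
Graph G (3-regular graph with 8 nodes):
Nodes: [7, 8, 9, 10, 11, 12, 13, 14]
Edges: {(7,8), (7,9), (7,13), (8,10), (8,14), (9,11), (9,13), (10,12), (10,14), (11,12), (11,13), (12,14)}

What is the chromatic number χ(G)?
Clique number ω(G) = 3 (lower bound: χ ≥ ω).
The clique on [7, 9, 13] has size 3, forcing χ ≥ 3, and the coloring below uses 3 colors, so χ(G) = 3.
A valid 3-coloring: color 1: [8, 9, 12]; color 2: [7, 10, 11]; color 3: [13, 14].

χ(G) = 3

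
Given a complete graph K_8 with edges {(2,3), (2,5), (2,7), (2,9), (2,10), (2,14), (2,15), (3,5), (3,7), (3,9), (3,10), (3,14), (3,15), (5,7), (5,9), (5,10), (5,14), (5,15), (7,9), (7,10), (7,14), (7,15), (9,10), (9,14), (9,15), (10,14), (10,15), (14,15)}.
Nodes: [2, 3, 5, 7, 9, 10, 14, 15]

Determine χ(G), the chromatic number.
χ(G) = 8

Clique number ω(G) = 8 (lower bound: χ ≥ ω).
The clique on [2, 3, 5, 7, 9, 10, 14, 15] has size 8, forcing χ ≥ 8, and the coloring below uses 8 colors, so χ(G) = 8.
A valid 8-coloring: color 1: [3]; color 2: [5]; color 3: [9]; color 4: [2]; color 5: [7]; color 6: [10]; color 7: [15]; color 8: [14].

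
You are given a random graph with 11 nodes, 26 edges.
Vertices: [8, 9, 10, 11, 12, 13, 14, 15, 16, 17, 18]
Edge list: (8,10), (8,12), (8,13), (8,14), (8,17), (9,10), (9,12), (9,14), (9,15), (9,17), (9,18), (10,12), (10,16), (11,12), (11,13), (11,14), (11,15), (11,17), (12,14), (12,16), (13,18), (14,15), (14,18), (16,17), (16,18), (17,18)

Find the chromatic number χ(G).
Clique number ω(G) = 3 (lower bound: χ ≥ ω).
The clique on [8, 10, 12] has size 3, forcing χ ≥ 3, and the coloring below uses 3 colors, so χ(G) = 3.
A valid 3-coloring: color 1: [8, 9, 11, 16]; color 2: [12, 15, 18]; color 3: [10, 13, 14, 17].

χ(G) = 3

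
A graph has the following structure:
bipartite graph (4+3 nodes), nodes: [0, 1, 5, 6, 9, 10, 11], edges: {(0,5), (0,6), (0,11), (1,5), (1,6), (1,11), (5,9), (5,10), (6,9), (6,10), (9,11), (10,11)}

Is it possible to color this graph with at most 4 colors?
Yes, G is 4-colorable

A valid 4-coloring: color 1: [5, 6, 11]; color 2: [0, 1, 9, 10].
(χ(G) = 2 ≤ 4.)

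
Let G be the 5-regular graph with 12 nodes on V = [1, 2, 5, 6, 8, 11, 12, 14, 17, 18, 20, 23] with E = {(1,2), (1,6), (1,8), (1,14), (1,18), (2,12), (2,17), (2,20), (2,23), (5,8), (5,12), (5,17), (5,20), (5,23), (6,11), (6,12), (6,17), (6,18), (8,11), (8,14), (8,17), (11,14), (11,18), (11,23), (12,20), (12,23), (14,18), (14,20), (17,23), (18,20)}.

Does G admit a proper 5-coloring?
Yes, G is 5-colorable

A valid 5-coloring: color 1: [2, 5, 6, 14]; color 2: [1, 11, 17, 20]; color 3: [8, 18, 23]; color 4: [12].
(χ(G) = 4 ≤ 5.)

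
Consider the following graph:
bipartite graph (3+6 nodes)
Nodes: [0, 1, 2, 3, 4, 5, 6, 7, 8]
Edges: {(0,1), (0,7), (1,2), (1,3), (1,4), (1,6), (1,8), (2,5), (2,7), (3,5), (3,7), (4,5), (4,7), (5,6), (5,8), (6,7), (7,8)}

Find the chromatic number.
Clique number ω(G) = 2 (lower bound: χ ≥ ω).
The graph is bipartite (no odd cycle), so 2 colors suffice: χ(G) = 2.
A valid 2-coloring: color 1: [1, 5, 7]; color 2: [0, 2, 3, 4, 6, 8].

χ(G) = 2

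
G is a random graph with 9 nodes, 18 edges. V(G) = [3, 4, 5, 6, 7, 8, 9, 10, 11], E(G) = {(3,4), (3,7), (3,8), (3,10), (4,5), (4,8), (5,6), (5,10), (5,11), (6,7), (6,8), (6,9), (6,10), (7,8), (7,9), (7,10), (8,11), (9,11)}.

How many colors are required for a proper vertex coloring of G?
Clique number ω(G) = 3 (lower bound: χ ≥ ω).
Suppose a proper 3-coloring c exists. The clique [3, 4, 8] takes 3 distinct colors; by symmetry let c(3) = 1, c(4) = 2, c(8) = 3.
- Vertex 7: neighbors [3, 8] already have colors [1, 3] ⇒ c(7) = 2.
- Vertex 6: neighbors [7, 8] already have colors [2, 3] ⇒ c(6) = 1.
- Vertex 5: neighbors [6, 4] already have colors [1, 2] ⇒ c(5) = 3.
- Vertex 10: neighbors [3, 7, 5] already have colors [1, 2, 3] — all 3 colors blocked. Contradiction.
The forced assignments end in a contradiction, so G has no proper 3-coloring (χ ≥ 4).
The coloring below uses 4 colors, so χ(G) = 4.
A valid 4-coloring: color 1: [8, 9, 10]; color 2: [4, 6, 11]; color 3: [5, 7]; color 4: [3].

χ(G) = 4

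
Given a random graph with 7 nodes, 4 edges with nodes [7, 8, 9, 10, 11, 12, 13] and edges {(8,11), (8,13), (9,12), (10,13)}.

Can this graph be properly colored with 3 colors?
A valid 3-coloring: color 1: [7, 8, 9, 10]; color 2: [11, 12, 13].
(χ(G) = 2 ≤ 3.)

Yes, G is 3-colorable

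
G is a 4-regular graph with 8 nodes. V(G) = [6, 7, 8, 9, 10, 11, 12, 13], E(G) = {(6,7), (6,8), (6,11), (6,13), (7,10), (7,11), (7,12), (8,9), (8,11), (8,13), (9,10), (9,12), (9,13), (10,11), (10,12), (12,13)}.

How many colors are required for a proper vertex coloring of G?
χ(G) = 4

Clique number ω(G) = 3 (lower bound: χ ≥ ω).
Suppose a proper 3-coloring c exists. The clique [6, 7, 11] takes 3 distinct colors; by symmetry let c(6) = 1, c(7) = 2, c(11) = 3.
- Vertex 8: neighbors [6, 11] already have colors [1, 3] ⇒ c(8) = 2.
- Vertex 10: neighbors [7, 11] already have colors [2, 3] ⇒ c(10) = 1.
- Vertex 9: neighbors [10, 8] already have colors [1, 2] ⇒ c(9) = 3.
- Vertex 12: neighbors [10, 7, 9] already have colors [1, 2, 3] — all 3 colors blocked. Contradiction.
The forced assignments end in a contradiction, so G has no proper 3-coloring (χ ≥ 4).
The coloring below uses 4 colors, so χ(G) = 4.
A valid 4-coloring: color 1: [11, 12]; color 2: [7, 13]; color 3: [8, 10]; color 4: [6, 9].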